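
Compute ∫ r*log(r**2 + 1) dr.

r**2*log(r**2 + 1)/2 - r**2/2 + log(r**2 + 1)/2 + C

Let u = r**2 + 1, so du = (2*r) dr.
The integral becomes (1/2)·∫ log(u) du; integrate by parts with u′=log(u), dv′=du.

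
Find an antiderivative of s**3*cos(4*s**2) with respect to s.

Let u = s², du = 2s ds; rewrite as (1/2)∫ u^1·cos(4u) du.
Now integrate by parts 1 time.

s**2*sin(4*s**2)/8 + cos(4*s**2)/32 + C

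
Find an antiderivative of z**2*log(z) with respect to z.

Use integration by parts with u = log(z), dv = z**2 dz.
Then du = 1/z dz and v = z**3/3.

z**3*log(z)/3 - z**3/9 + C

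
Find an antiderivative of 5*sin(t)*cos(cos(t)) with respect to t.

-5*sin(cos(t)) + C

Let u = cos(t), so du = (-sin(t)) dt.
Rewriting, the integral becomes -5·∫ cos(u) du = -5·sin(u).
Substituting back, u = cos(t).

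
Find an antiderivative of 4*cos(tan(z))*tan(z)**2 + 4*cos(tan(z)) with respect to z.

Let u = tan(z), so du = (tan(z)**2 + 1) dz.
Rewriting, the integral becomes 4·∫ cos(u) du = 4·sin(u).
Substituting back, u = tan(z).

4*sin(tan(z)) + C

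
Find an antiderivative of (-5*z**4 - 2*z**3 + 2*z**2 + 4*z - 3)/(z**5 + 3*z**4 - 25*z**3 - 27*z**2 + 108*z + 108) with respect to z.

Factor the denominator: (z - 3)**2*(z + 1)*(z + 2)*(z + 6).
Partial-fraction decomposition: -667/(180*(z + 6)) + 67/(100*(z + 2)) - 1/(10*(z + 1)) - 839/(450*(z - 3)) - 12/(5*(z - 3)**2).
Integrate each term; A/(z−a) gives A·log|z−a|; A/(z−a)² gives −A/(z−a).

-839*log(z - 3)/450 - log(z + 1)/10 + 67*log(z + 2)/100 - 667*log(z + 6)/180 + 12/(5*z - 15) + C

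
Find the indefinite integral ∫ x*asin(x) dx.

Use integration by parts with u = arcsin(x), dv = x dx.
Then du = 1/sqrt(-x**2 + 1) dx.

x**2*asin(x)/2 + x*sqrt(-x**2 + 1)/4 - asin(x)/4 + C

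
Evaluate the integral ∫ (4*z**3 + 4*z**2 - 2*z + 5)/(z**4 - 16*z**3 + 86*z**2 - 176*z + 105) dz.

1559*log(z - 7)/48 - 595*log(z - 5)/16 + 143*log(z - 3)/16 - 11*log(z - 1)/48 + C

Factor the denominator: (z - 7)*(z - 5)*(z - 3)*(z - 1).
Partial-fraction decomposition: -11/(48*(z - 1)) + 143/(16*(z - 3)) - 595/(16*(z - 5)) + 1559/(48*(z - 7)).
Integrate each term: A/(z−a) contributes A·log|z−a|.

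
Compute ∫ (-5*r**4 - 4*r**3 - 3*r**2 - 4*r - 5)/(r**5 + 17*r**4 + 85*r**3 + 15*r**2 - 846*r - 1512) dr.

-557*log(r - 3)/3780 + 317*log(r + 3)/72 - 1061*log(r + 4)/42 + 5705*log(r + 6)/54 - 10757*log(r + 7)/120 + C

Factor the denominator: (r - 3)*(r + 3)*(r + 4)*(r + 6)*(r + 7).
Partial-fraction decomposition: -10757/(120*(r + 7)) + 5705/(54*(r + 6)) - 1061/(42*(r + 4)) + 317/(72*(r + 3)) - 557/(3780*(r - 3)).
Integrate each term: A/(r−a) contributes A·log|r−a|.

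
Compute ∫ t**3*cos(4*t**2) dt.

t**2*sin(4*t**2)/8 + cos(4*t**2)/32 + C

Let u = t², du = 2t dt; rewrite as (1/2)∫ u^1·cos(4u) du.
Now integrate by parts 1 time.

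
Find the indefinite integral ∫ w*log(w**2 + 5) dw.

Let u = w**2 + 5, so du = (2*w) dw.
The integral becomes (1/2)·∫ log(u) du; integrate by parts with u′=log(u), dv′=du.

w**2*log(w**2 + 5)/2 - w**2/2 + 5*log(w**2 + 5)/2 + C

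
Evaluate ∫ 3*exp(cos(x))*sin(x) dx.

Let u = cos(x), so du = (-sin(x)) dx.
Rewriting, the integral becomes -3·∫ e^u du = -3·e^u.
Substituting back, u = cos(x).

-3*exp(cos(x)) + C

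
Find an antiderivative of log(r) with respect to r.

Use integration by parts with u = log(r), dv = dr.
Then du = 1/r dr and v = r.

r*log(r) - r + C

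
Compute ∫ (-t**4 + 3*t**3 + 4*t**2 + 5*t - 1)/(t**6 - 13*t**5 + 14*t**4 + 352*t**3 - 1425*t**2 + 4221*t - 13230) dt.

24317*log(t - 7)/568516 - 63*log(t - 5)/748 + 1831*log(t + 6)/83655 + 12587*log(t**2 + 9)/1286730 + 2216*atan(t/3)/643365 + 571/(754*t - 5278) + C

Factor the denominator: (t - 7)**2*(t - 5)*(t + 6)*(t**2 + 9).
Partial-fraction decomposition: (12587*t + 6648)/(643365*(t**2 + 9)) + 1831/(83655*(t + 6)) - 63/(748*(t - 5)) + 24317/(568516*(t - 7)) - 571/(754*(t - 7)**2).
Integrate each term; A/(t−a) gives A·log|t−a|; the (Bt+D)/(t²+p²) term gives a log and an atan.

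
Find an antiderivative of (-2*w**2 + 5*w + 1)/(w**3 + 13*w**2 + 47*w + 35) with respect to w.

-log(w + 1)/4 + 37*log(w + 5)/4 - 11*log(w + 7) + C

Factor the denominator: (w + 1)*(w + 5)*(w + 7).
Partial-fraction decomposition: -11/(w + 7) + 37/(4*(w + 5)) - 1/(4*(w + 1)).
Integrate each term: A/(w−a) contributes A·log|w−a|.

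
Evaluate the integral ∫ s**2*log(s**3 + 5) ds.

s**3*log(s**3 + 5)/3 - s**3/3 + 5*log(s**3 + 5)/3 + C

Let u = s**3 + 5, so du = (3*s**2) ds.
The integral becomes (1/3)·∫ log(u) du; integrate by parts with u′=log(u), dv′=du.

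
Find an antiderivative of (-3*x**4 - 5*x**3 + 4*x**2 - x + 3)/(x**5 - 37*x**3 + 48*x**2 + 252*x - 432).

-205*log(x - 4)/28 + 19*log(x - 3)/3 - 71*log(x - 2)/80 + 11*log(x + 3)/105 - 59*log(x + 6)/48 + C

Factor the denominator: (x - 4)*(x - 3)*(x - 2)*(x + 3)*(x + 6).
Partial-fraction decomposition: -59/(48*(x + 6)) + 11/(105*(x + 3)) - 71/(80*(x - 2)) + 19/(3*(x - 3)) - 205/(28*(x - 4)).
Integrate each term: A/(x−a) contributes A·log|x−a|.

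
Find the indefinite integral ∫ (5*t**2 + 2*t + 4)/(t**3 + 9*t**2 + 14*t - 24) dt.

Factor the denominator: (t - 1)*(t + 4)*(t + 6).
Partial-fraction decomposition: 86/(7*(t + 6)) - 38/(5*(t + 4)) + 11/(35*(t - 1)).
Integrate each term: A/(t−a) contributes A·log|t−a|.

11*log(t - 1)/35 - 38*log(t + 4)/5 + 86*log(t + 6)/7 + C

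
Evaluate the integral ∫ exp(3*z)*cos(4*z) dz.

Let I denote the integral. Integrate by parts with u = cos(4*z), dv = exp(3*z) dz, so v = exp(3*z)/3: I = exp(3*z)*cos(4*z)/3 + (4/3)·∫ exp(3*z)*sin(4*z) dz.
Apply parts again with u = sin(4*z), dv = exp(3*z) dz: ∫ exp(3*z)*sin(4*z) dz = exp(3*z)*sin(4*z)/3 − (4/3)·I. Substituting back brings back I: I = 4*exp(3*z)*sin(4*z)/9 + exp(3*z)*cos(4*z)/3 − (16/9)·I.
Solving for I: (1 + 16/9)·I equals the remaining terms, so I = (9/25)·(4*exp(3*z)*sin(4*z)/9 + exp(3*z)*cos(4*z)/3).

4*exp(3*z)*sin(4*z)/25 + 3*exp(3*z)*cos(4*z)/25 + C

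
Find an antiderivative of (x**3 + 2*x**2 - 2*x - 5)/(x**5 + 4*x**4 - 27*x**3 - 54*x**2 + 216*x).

Factor the denominator: x*(x - 3)**2*(x + 4)*(x + 6).
Partial-fraction decomposition: -137/(972*(x + 6)) + 29/(392*(x + 4)) + 1073/(11907*(x - 3)) + 34/(189*(x - 3)**2) - 5/(216*x).
Integrate each term; A/(x−a) gives A·log|x−a|; A/(x−a)² gives −A/(x−a).

-5*log(x)/216 + 1073*log(x - 3)/11907 + 29*log(x + 4)/392 - 137*log(x + 6)/972 - 34/(189*x - 567) + C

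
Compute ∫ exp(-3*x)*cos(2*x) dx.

2*exp(-3*x)*sin(2*x)/13 - 3*exp(-3*x)*cos(2*x)/13 + C

Let I denote the integral. Integrate by parts with u = cos(2*x), dv = exp(-3*x) dx, so v = -exp(-3*x)/3: I = -exp(-3*x)*cos(2*x)/3 − (2/3)·∫ exp(-3*x)*sin(2*x) dx.
Apply parts again with u = sin(2*x), dv = exp(-3*x) dx: ∫ exp(-3*x)*sin(2*x) dx = -exp(-3*x)*sin(2*x)/3 + (2/3)·I. Substituting back brings back I: I = 2*exp(-3*x)*sin(2*x)/9 - exp(-3*x)*cos(2*x)/3 − (4/9)·I.
Solving for I: (1 + 4/9)·I equals the remaining terms, so I = (9/13)·(2*exp(-3*x)*sin(2*x)/9 - exp(-3*x)*cos(2*x)/3).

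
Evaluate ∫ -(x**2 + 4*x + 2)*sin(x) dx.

Use integration by parts with u = x**2 + 4*x + 2, dv = -sin(x) dx, so v = cos(x).
Apply parts 2 times (tabular method): alternate signs, differentiate u down to 0, integrate dv up.

x**2*cos(x) - 2*x*sin(x) + 4*x*cos(x) - 4*sin(x) + C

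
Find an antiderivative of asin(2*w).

Use integration by parts with u = arcsin(2*w), dv = dw.
Then du = 2/sqrt(-4*w**2 + 1) dw.

w*asin(2*w) + sqrt(-4*w**2 + 1)/2 + C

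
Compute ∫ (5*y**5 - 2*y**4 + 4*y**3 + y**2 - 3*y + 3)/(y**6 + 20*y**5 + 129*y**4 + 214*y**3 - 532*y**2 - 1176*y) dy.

-log(y)/392 + 161*log(y - 2)/5184 - 211*log(y + 2)/800 + 14093*log(y + 6)/64 - 21330188*log(y + 7)/99225 + 90136/(315*y + 2205) + C

Factor the denominator: y*(y - 2)*(y + 2)*(y + 6)*(y + 7)**2.
Partial-fraction decomposition: -21330188/(99225*(y + 7)) - 90136/(315*(y + 7)**2) + 14093/(64*(y + 6)) - 211/(800*(y + 2)) + 161/(5184*(y - 2)) - 1/(392*y).
Integrate each term; A/(y−a) gives A·log|y−a|; A/(y−a)² gives −A/(y−a).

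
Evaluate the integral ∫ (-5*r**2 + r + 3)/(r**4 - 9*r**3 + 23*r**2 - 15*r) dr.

-log(r)/5 - 117*log(r - 5)/40 + 13*log(r - 3)/4 - log(r - 1)/8 + C

Factor the denominator: r*(r - 5)*(r - 3)*(r - 1).
Partial-fraction decomposition: -1/(8*(r - 1)) + 13/(4*(r - 3)) - 117/(40*(r - 5)) - 1/(5*r).
Integrate each term: A/(r−a) contributes A·log|r−a|.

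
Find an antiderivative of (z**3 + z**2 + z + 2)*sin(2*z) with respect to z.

Use integration by parts with u = z**3 + z**2 + z + 2, dv = sin(2*z) dz, so v = -cos(2*z)/2.
Apply parts 3 times (tabular method): alternate signs, differentiate u down to 0, integrate dv up.

-z**3*cos(2*z)/2 + 3*z**2*sin(2*z)/4 - z**2*cos(2*z)/2 + z*sin(2*z)/2 + z*cos(2*z)/4 - sin(2*z)/8 - 3*cos(2*z)/4 + C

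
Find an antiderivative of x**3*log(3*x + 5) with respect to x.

x**4*log(3*x + 5)/4 - x**4/16 + 5*x**3/36 - 25*x**2/72 + 125*x/108 - 625*log(3*x + 5)/324 + C

Use integration by parts with u = log(3*x + 5), dv = x**3 dx.
Then du = 3/(3*x + 5) dx and v = x**4/4.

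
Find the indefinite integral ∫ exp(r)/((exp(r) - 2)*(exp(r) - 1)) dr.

Let u = e^r, du = e^r dr.
The integral becomes ∫ du/((u-2)(u-1)); decompose into partial fractions.

log(exp(r) - 2) - log(exp(r) - 1) + C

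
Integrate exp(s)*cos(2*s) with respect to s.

2*exp(s)*sin(2*s)/5 + exp(s)*cos(2*s)/5 + C

Let I denote the integral. Integrate by parts with u = cos(2*s), dv = exp(s) ds, so v = exp(s): I = exp(s)*cos(2*s) + 2·∫ exp(s)*sin(2*s) ds.
Apply parts again with u = sin(2*s), dv = exp(s) ds: ∫ exp(s)*sin(2*s) ds = exp(s)*sin(2*s) − 2·I. Substituting back brings back I: I = 2*exp(s)*sin(2*s) + exp(s)*cos(2*s) − 4·I.
Solving for I: (1 + 4)·I equals the remaining terms, so I = (1/5)·(2*exp(s)*sin(2*s) + exp(s)*cos(2*s)).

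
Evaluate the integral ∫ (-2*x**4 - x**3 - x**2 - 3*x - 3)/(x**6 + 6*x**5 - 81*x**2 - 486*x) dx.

log(x)/162 - 35*log(x - 3)/486 - 23*log(x + 3)/162 + 799*log(x + 6)/2430 - 49*log(x**2 + 9)/810 - 32*atan(x/3)/405 + C

Factor the denominator: x*(x - 3)*(x + 3)*(x + 6)*(x**2 + 9).
Partial-fraction decomposition: -(49*x + 96)/(405*(x**2 + 9)) + 799/(2430*(x + 6)) - 23/(162*(x + 3)) - 35/(486*(x - 3)) + 1/(162*x).
Integrate each term; A/(x−a) gives A·log|x−a|; the (Bx+D)/(x²+p²) term gives a log and an atan.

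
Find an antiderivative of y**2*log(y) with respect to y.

y**3*log(y)/3 - y**3/9 + C

Use integration by parts with u = log(y), dv = y**2 dy.
Then du = 1/y dy and v = y**3/3.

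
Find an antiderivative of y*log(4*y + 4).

y**2*log(4*y + 4)/2 - y**2/4 + y/2 - log(y + 1)/2 + C

Use integration by parts with u = log(4*y + 4), dv = y dy.
Then du = 4/(4*y + 4) dy and v = y**2/2.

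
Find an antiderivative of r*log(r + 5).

r**2*log(r + 5)/2 - r**2/4 + 5*r/2 - 25*log(r + 5)/2 + C

Use integration by parts with u = log(r + 5), dv = r dr.
Then du = 1/(r + 5) dr and v = r**2/2.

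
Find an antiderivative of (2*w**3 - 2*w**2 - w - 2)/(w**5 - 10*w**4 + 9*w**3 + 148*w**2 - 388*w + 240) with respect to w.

Factor the denominator: (w - 6)*(w - 5)*(w - 2)*(w - 1)*(w + 4).
Partial-fraction decomposition: -79/(1350*(w + 4)) + 3/(100*(w - 1)) + 1/(18*(w - 2)) - 193/(108*(w - 5)) + 44/(25*(w - 6)).
Integrate each term: A/(w−a) contributes A·log|w−a|.

44*log(w - 6)/25 - 193*log(w - 5)/108 + log(w - 2)/18 + 3*log(w - 1)/100 - 79*log(w + 4)/1350 + C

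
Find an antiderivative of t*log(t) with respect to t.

Use integration by parts with u = log(t), dv = t dt.
Then du = 1/t dt and v = t**2/2.

t**2*log(t)/2 - t**2/4 + C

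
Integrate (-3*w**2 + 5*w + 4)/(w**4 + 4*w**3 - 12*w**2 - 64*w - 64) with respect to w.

Factor the denominator: (w - 4)*(w + 2)**2*(w + 4).
Partial-fraction decomposition: 2/(w + 4) - 23/(12*(w + 2)) + 3/(2*(w + 2)**2) - 1/(12*(w - 4)).
Integrate each term; A/(w−a) gives A·log|w−a|; A/(w−a)² gives −A/(w−a).

-log(w - 4)/12 - 23*log(w + 2)/12 + 2*log(w + 4) - 3/(2*w + 4) + C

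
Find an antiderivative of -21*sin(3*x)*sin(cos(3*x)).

-7*cos(cos(3*x)) + C

Let u = cos(3*x), so du = (-3*sin(3*x)) dx.
Rewriting, the integral becomes 7·∫ sin(u) du = 7·-cos(u).
Substituting back, u = cos(3*x).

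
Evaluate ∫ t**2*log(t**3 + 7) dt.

Let u = t**3 + 7, so du = (3*t**2) dt.
The integral becomes (1/3)·∫ log(u) du; integrate by parts with u′=log(u), dv′=du.

t**3*log(t**3 + 7)/3 - t**3/3 + 7*log(t**3 + 7)/3 + C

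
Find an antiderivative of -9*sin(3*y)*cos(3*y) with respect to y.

3*cos(3*y)**2/2 + C

Let u = cos(3*y), so du = (-3*sin(3*y)) dy.
Rewriting, the integral becomes 3·∫ u^1 du = 3·u^2/2.
Substituting back, u = cos(3*y).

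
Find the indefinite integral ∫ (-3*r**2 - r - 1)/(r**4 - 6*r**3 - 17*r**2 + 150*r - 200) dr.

-27*log(r - 5)/10 + 53*log(r - 4)/18 - 5*log(r - 2)/14 + 71*log(r + 5)/630 + C

Factor the denominator: (r - 5)*(r - 4)*(r - 2)*(r + 5).
Partial-fraction decomposition: 71/(630*(r + 5)) - 5/(14*(r - 2)) + 53/(18*(r - 4)) - 27/(10*(r - 5)).
Integrate each term: A/(r−a) contributes A·log|r−a|.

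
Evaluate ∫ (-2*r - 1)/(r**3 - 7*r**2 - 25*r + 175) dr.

Factor the denominator: (r - 7)*(r - 5)*(r + 5).
Partial-fraction decomposition: 3/(40*(r + 5)) + 11/(20*(r - 5)) - 5/(8*(r - 7)).
Integrate each term: A/(r−a) contributes A·log|r−a|.

-5*log(r - 7)/8 + 11*log(r - 5)/20 + 3*log(r + 5)/40 + C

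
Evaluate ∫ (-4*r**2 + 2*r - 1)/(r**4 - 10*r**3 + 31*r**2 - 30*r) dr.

Factor the denominator: r*(r - 5)*(r - 3)*(r - 2).
Partial-fraction decomposition: -13/(6*(r - 2)) + 31/(6*(r - 3)) - 91/(30*(r - 5)) + 1/(30*r).
Integrate each term: A/(r−a) contributes A·log|r−a|.

log(r)/30 - 91*log(r - 5)/30 + 31*log(r - 3)/6 - 13*log(r - 2)/6 + C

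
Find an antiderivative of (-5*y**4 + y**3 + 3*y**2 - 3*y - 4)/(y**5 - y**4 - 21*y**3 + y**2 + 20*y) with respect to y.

Factor the denominator: y*(y - 5)*(y - 1)*(y + 1)*(y + 4).
Partial-fraction decomposition: -322/(135*(y + 4)) + 1/(9*(y + 1)) + 1/(5*(y - 1)) - 368/(135*(y - 5)) - 1/(5*y).
Integrate each term: A/(y−a) contributes A·log|y−a|.

-log(y)/5 - 368*log(y - 5)/135 + log(y - 1)/5 + log(y + 1)/9 - 322*log(y + 4)/135 + C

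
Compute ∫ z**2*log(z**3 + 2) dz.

Let u = z**3 + 2, so du = (3*z**2) dz.
The integral becomes (1/3)·∫ log(u) du; integrate by parts with u′=log(u), dv′=du.

z**3*log(z**3 + 2)/3 - z**3/3 + 2*log(z**3 + 2)/3 + C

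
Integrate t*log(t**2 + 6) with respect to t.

Let u = t**2 + 6, so du = (2*t) dt.
The integral becomes (1/2)·∫ log(u) du; integrate by parts with u′=log(u), dv′=du.

t**2*log(t**2 + 6)/2 - t**2/2 + 3*log(t**2 + 6) + C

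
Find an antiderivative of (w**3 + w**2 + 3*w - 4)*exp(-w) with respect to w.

(-w**3 - 4*w**2 - 11*w - 7)*exp(-w) + C

Use integration by parts with u = w**3 + w**2 + 3*w - 4, dv = exp(-w) dw, so v = -exp(-w).
Apply parts 3 times (tabular method): alternate signs, differentiate u down to 0, integrate dv up.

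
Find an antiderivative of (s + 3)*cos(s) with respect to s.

s*sin(s) + 3*sin(s) + cos(s) + C

Use integration by parts with u = s + 3, dv = cos(s) ds, so v = sin(s).
Apply parts 1 times (tabular method): alternate signs, differentiate u down to 0, integrate dv up.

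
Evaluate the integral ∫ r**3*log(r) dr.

Use integration by parts with u = log(r), dv = r**3 dr.
Then du = 1/r dr and v = r**4/4.

r**4*log(r)/4 - r**4/16 + C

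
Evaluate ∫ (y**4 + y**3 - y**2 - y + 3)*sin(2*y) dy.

Use integration by parts with u = y**4 + y**3 - y**2 - y + 3, dv = sin(2*y) dy, so v = -cos(2*y)/2.
Apply parts 4 times (tabular method): alternate signs, differentiate u down to 0, integrate dv up.

-y**4*cos(2*y)/2 + y**3*sin(2*y) - y**3*cos(2*y)/2 + 3*y**2*sin(2*y)/4 + 2*y**2*cos(2*y) - 2*y*sin(2*y) + 5*y*cos(2*y)/4 - 5*sin(2*y)/8 - 5*cos(2*y)/2 + C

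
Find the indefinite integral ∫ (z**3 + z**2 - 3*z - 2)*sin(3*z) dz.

-z**3*cos(3*z)/3 + z**2*sin(3*z)/3 - z**2*cos(3*z)/3 + 2*z*sin(3*z)/9 + 11*z*cos(3*z)/9 - 11*sin(3*z)/27 + 20*cos(3*z)/27 + C

Use integration by parts with u = z**3 + z**2 - 3*z - 2, dv = sin(3*z) dz, so v = -cos(3*z)/3.
Apply parts 3 times (tabular method): alternate signs, differentiate u down to 0, integrate dv up.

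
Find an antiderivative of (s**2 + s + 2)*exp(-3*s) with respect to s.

(-9*s**2 - 15*s - 23)*exp(-3*s)/27 + C

Use integration by parts with u = s**2 + s + 2, dv = exp(-3*s) ds, so v = -exp(-3*s)/3.
Apply parts 2 times (tabular method): alternate signs, differentiate u down to 0, integrate dv up.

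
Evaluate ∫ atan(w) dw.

w*atan(w) - log(w**2 + 1)/2 + C

Use integration by parts with u = arctan(w), dv = dw.
Then du = 1/(w**2 + 1) dw.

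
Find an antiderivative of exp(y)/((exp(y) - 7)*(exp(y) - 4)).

Let u = e^y, du = e^y dy.
The integral becomes ∫ du/((u-7)(u-4)); decompose into partial fractions.

log(exp(y) - 7)/3 - log(exp(y) - 4)/3 + C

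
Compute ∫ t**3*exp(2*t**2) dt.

(2*t**2 - 1)*exp(2*t**2)/8 + C

Let u = t², du = 2t dt; rewrite as (1/2)∫ u^1·exp(2u) du.
Now integrate by parts 1 time.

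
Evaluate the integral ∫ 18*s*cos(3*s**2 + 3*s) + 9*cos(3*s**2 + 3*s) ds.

3*sin(3*s**2 + 3*s) + C

Let u = 3*s**2 + 3*s, so du = (6*s + 3) ds.
Rewriting, the integral becomes 3·∫ cos(u) du = 3·sin(u).
Substituting back, u = 3*s**2 + 3*s.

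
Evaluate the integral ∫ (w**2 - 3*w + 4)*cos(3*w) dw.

Use integration by parts with u = w**2 - 3*w + 4, dv = cos(3*w) dw, so v = sin(3*w)/3.
Apply parts 2 times (tabular method): alternate signs, differentiate u down to 0, integrate dv up.

w**2*sin(3*w)/3 - w*sin(3*w) + 2*w*cos(3*w)/9 + 34*sin(3*w)/27 - cos(3*w)/3 + C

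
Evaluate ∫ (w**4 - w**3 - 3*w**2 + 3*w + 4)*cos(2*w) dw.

w**4*sin(2*w)/2 - w**3*sin(2*w)/2 + w**3*cos(2*w) - 3*w**2*sin(2*w) - 3*w**2*cos(2*w)/4 + 9*w*sin(2*w)/4 - 3*w*cos(2*w) + 7*sin(2*w)/2 + 9*cos(2*w)/8 + C

Use integration by parts with u = w**4 - w**3 - 3*w**2 + 3*w + 4, dv = cos(2*w) dw, so v = sin(2*w)/2.
Apply parts 4 times (tabular method): alternate signs, differentiate u down to 0, integrate dv up.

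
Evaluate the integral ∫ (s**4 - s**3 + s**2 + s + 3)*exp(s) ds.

Use integration by parts with u = s**4 - s**3 + s**2 + s + 3, dv = exp(s) ds, so v = exp(s).
Apply parts 4 times (tabular method): alternate signs, differentiate u down to 0, integrate dv up.

(s**4 - 5*s**3 + 16*s**2 - 31*s + 34)*exp(s) + C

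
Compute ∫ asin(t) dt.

t*asin(t) + sqrt(-t**2 + 1) + C

Use integration by parts with u = arcsin(t), dv = dt.
Then du = 1/sqrt(-t**2 + 1) dt.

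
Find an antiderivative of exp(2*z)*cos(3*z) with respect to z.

3*exp(2*z)*sin(3*z)/13 + 2*exp(2*z)*cos(3*z)/13 + C

Let I denote the integral. Integrate by parts with u = cos(3*z), dv = exp(2*z) dz, so v = exp(2*z)/2: I = exp(2*z)*cos(3*z)/2 + (3/2)·∫ exp(2*z)*sin(3*z) dz.
Apply parts again with u = sin(3*z), dv = exp(2*z) dz: ∫ exp(2*z)*sin(3*z) dz = exp(2*z)*sin(3*z)/2 − (3/2)·I. Substituting back brings back I: I = 3*exp(2*z)*sin(3*z)/4 + exp(2*z)*cos(3*z)/2 − (9/4)·I.
Solving for I: (1 + 9/4)·I equals the remaining terms, so I = (4/13)·(3*exp(2*z)*sin(3*z)/4 + exp(2*z)*cos(3*z)/2).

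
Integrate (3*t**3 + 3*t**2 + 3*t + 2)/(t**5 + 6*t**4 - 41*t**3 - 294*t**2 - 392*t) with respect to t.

-log(t)/196 + 109*log(t - 7)/882 - 4*log(t + 2)/45 + 7*log(t + 4)/12 - 901*log(t + 7)/1470 + C

Factor the denominator: t*(t - 7)*(t + 2)*(t + 4)*(t + 7).
Partial-fraction decomposition: -901/(1470*(t + 7)) + 7/(12*(t + 4)) - 4/(45*(t + 2)) + 109/(882*(t - 7)) - 1/(196*t).
Integrate each term: A/(t−a) contributes A·log|t−a|.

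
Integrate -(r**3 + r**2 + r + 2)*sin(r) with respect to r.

r**3*cos(r) - 3*r**2*sin(r) + r**2*cos(r) - 2*r*sin(r) - 5*r*cos(r) + 5*sin(r) + C

Use integration by parts with u = r**3 + r**2 + r + 2, dv = -sin(r) dr, so v = cos(r).
Apply parts 3 times (tabular method): alternate signs, differentiate u down to 0, integrate dv up.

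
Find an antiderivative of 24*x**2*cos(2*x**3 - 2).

4*sin(2*x**3 - 2) + C

Let u = 2*x**3 - 2, so du = (6*x**2) dx.
Rewriting, the integral becomes 4·∫ cos(u) du = 4·sin(u).
Substituting back, u = 2*x**3 - 2.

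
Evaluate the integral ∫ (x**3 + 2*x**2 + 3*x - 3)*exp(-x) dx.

Use integration by parts with u = x**3 + 2*x**2 + 3*x - 3, dv = exp(-x) dx, so v = -exp(-x).
Apply parts 3 times (tabular method): alternate signs, differentiate u down to 0, integrate dv up.

(-x**3 - 5*x**2 - 13*x - 10)*exp(-x) + C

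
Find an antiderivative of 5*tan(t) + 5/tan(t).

5*log(tan(t)) + C

Let u = tan(t), so du = (tan(t)**2 + 1) dt.
Rewriting, the integral becomes 5·∫ 1/u du = 5·log(u).
Substituting back, u = tan(t).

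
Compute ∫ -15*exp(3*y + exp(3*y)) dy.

Let u = exp(3*y), so du = (3*exp(3*y)) dy.
Rewriting, the integral becomes -5·∫ e^u du = -5·e^u.
Substituting back, u = exp(3*y).

-5*exp(exp(3*y)) + C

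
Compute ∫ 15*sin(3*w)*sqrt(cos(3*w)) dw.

Let u = cos(3*w), so du = (-3*sin(3*w)) dw.
Rewriting, the integral becomes -5·∫ √u du = -5·(2/3)u^(3/2).
Substituting back, u = cos(3*w).

-10*cos(3*w)**(3/2)/3 + C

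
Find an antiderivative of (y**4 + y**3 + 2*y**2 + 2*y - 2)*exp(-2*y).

(-4*y**4 - 12*y**3 - 26*y**2 - 34*y - 9)*exp(-2*y)/8 + C

Use integration by parts with u = y**4 + y**3 + 2*y**2 + 2*y - 2, dv = exp(-2*y) dy, so v = -exp(-2*y)/2.
Apply parts 4 times (tabular method): alternate signs, differentiate u down to 0, integrate dv up.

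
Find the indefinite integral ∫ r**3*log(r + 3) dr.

r**4*log(r + 3)/4 - r**4/16 + r**3/4 - 9*r**2/8 + 27*r/4 - 81*log(r + 3)/4 + C

Use integration by parts with u = log(r + 3), dv = r**3 dr.
Then du = 1/(r + 3) dr and v = r**4/4.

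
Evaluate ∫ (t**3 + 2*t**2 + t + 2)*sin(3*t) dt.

-t**3*cos(3*t)/3 + t**2*sin(3*t)/3 - 2*t**2*cos(3*t)/3 + 4*t*sin(3*t)/9 - t*cos(3*t)/9 + sin(3*t)/27 - 14*cos(3*t)/27 + C

Use integration by parts with u = t**3 + 2*t**2 + t + 2, dv = sin(3*t) dt, so v = -cos(3*t)/3.
Apply parts 3 times (tabular method): alternate signs, differentiate u down to 0, integrate dv up.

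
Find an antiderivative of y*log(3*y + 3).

Use integration by parts with u = log(3*y + 3), dv = y dy.
Then du = 3/(3*y + 3) dy and v = y**2/2.

y**2*log(3*y + 3)/2 - y**2/4 + y/2 - log(y + 1)/2 + C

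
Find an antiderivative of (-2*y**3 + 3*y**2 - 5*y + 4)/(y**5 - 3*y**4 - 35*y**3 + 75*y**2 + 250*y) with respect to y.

Factor the denominator: y*(y - 5)**2*(y + 2)*(y + 5).
Partial-fraction decomposition: 59/(250*(y + 5)) - 1/(7*(y + 2)) - 191/(1750*(y - 5)) - 14/(25*(y - 5)**2) + 2/(125*y).
Integrate each term; A/(y−a) gives A·log|y−a|; A/(y−a)² gives −A/(y−a).

2*log(y)/125 - 191*log(y - 5)/1750 - log(y + 2)/7 + 59*log(y + 5)/250 + 14/(25*y - 125) + C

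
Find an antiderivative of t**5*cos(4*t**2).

Let u = t², du = 2t dt; rewrite as (1/2)∫ u^2·cos(4u) du.
Now integrate by parts 2 times.

t**4*sin(4*t**2)/8 + t**2*cos(4*t**2)/16 - sin(4*t**2)/64 + C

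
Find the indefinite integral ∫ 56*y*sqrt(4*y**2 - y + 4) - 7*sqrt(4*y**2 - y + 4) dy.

14*(4*y**2 - y + 4)**(3/2)/3 + C

Let u = 4*y**2 - y + 4, so du = (8*y - 1) dy.
Rewriting, the integral becomes 7·∫ √u du = 7·(2/3)u^(3/2).
Substituting back, u = 4*y**2 - y + 4.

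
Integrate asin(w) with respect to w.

Use integration by parts with u = arcsin(w), dv = dw.
Then du = 1/sqrt(-w**2 + 1) dw.

w*asin(w) + sqrt(-w**2 + 1) + C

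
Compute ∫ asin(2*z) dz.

Use integration by parts with u = arcsin(2*z), dv = dz.
Then du = 2/sqrt(-4*z**2 + 1) dz.

z*asin(2*z) + sqrt(-4*z**2 + 1)/2 + C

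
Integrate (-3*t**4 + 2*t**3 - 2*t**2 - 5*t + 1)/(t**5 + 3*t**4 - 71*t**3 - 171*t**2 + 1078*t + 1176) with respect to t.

Factor the denominator: (t - 7)*(t - 4)*(t + 1)*(t + 6)*(t + 7).
Partial-fraction decomposition: -7951/(924*(t + 7)) + 4361/(650*(t + 6)) - 1/(1200*(t + 1)) + 691/(1650*(t - 4)) - 6649/(4368*(t - 7)).
Integrate each term: A/(t−a) contributes A·log|t−a|.

-6649*log(t - 7)/4368 + 691*log(t - 4)/1650 - log(t + 1)/1200 + 4361*log(t + 6)/650 - 7951*log(t + 7)/924 + C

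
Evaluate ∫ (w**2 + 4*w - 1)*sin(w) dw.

-w**2*cos(w) + 2*w*sin(w) - 4*w*cos(w) + 4*sin(w) + 3*cos(w) + C

Use integration by parts with u = w**2 + 4*w - 1, dv = sin(w) dw, so v = -cos(w).
Apply parts 2 times (tabular method): alternate signs, differentiate u down to 0, integrate dv up.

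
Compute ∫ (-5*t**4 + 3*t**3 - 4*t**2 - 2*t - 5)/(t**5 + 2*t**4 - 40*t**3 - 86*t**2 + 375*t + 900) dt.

Factor the denominator: (t - 5)*(t - 4)*(t + 3)**2*(t + 5).
Partial-fraction decomposition: -719/(72*(t + 5)) + 42781/(6272*(t + 3)) - 521/(112*(t + 3)**2) + 1165/(441*(t - 4)) - 573/(128*(t - 5)).
Integrate each term; A/(t−a) gives A·log|t−a|; A/(t−a)² gives −A/(t−a).

-573*log(t - 5)/128 + 1165*log(t - 4)/441 + 42781*log(t + 3)/6272 - 719*log(t + 5)/72 + 521/(112*t + 336) + C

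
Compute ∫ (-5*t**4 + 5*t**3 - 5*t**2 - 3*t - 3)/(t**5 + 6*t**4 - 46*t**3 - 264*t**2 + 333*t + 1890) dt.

Factor the denominator: (t - 6)*(t - 3)*(t + 3)*(t + 5)*(t + 7).
Partial-fraction decomposition: -13947/(1040*(t + 7)) + 3863/(352*(t + 5)) - 193/(144*(t + 3)) + 109/(480*(t - 3)) - 1867/(1287*(t - 6)).
Integrate each term: A/(t−a) contributes A·log|t−a|.

-1867*log(t - 6)/1287 + 109*log(t - 3)/480 - 193*log(t + 3)/144 + 3863*log(t + 5)/352 - 13947*log(t + 7)/1040 + C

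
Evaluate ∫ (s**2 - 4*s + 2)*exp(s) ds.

(s**2 - 6*s + 8)*exp(s) + C

Use integration by parts with u = s**2 - 4*s + 2, dv = exp(s) ds, so v = exp(s).
Apply parts 2 times (tabular method): alternate signs, differentiate u down to 0, integrate dv up.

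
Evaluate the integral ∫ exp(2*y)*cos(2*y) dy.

exp(2*y)*sin(2*y)/4 + exp(2*y)*cos(2*y)/4 + C

Let I denote the integral. Integrate by parts with u = cos(2*y), dv = exp(2*y) dy, so v = exp(2*y)/2: I = exp(2*y)*cos(2*y)/2 + ∫ exp(2*y)*sin(2*y) dy.
Apply parts again with u = sin(2*y), dv = exp(2*y) dy: ∫ exp(2*y)*sin(2*y) dy = exp(2*y)*sin(2*y)/2 − I. Substituting back brings back I: I = exp(2*y)*sin(2*y)/2 + exp(2*y)*cos(2*y)/2 − I.
Solving for I: (1 + 1)·I equals the remaining terms, so I = (1/2)·(exp(2*y)*sin(2*y)/2 + exp(2*y)*cos(2*y)/2).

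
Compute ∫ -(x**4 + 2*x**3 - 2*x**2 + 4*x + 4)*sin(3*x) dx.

x**4*cos(3*x)/3 - 4*x**3*sin(3*x)/9 + 2*x**3*cos(3*x)/3 - 2*x**2*sin(3*x)/3 - 10*x**2*cos(3*x)/9 + 20*x*sin(3*x)/27 + 8*x*cos(3*x)/9 - 8*sin(3*x)/27 + 128*cos(3*x)/81 + C

Use integration by parts with u = x**4 + 2*x**3 - 2*x**2 + 4*x + 4, dv = -sin(3*x) dx, so v = cos(3*x)/3.
Apply parts 4 times (tabular method): alternate signs, differentiate u down to 0, integrate dv up.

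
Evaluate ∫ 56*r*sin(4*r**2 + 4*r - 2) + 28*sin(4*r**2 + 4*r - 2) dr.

Let u = 4*r**2 + 4*r - 2, so du = (8*r + 4) dr.
Rewriting, the integral becomes 7·∫ sin(u) du = 7·-cos(u).
Substituting back, u = 4*r**2 + 4*r - 2.

-7*cos(4*r**2 + 4*r - 2) + C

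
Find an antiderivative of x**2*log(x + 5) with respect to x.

Use integration by parts with u = log(x + 5), dv = x**2 dx.
Then du = 1/(x + 5) dx and v = x**3/3.

x**3*log(x + 5)/3 - x**3/9 + 5*x**2/6 - 25*x/3 + 125*log(x + 5)/3 + C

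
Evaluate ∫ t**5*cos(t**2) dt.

Let u = t², du = 2t dt; rewrite as (1/2)∫ u^2·cos(1u) du.
Now integrate by parts 2 times.

t**4*sin(t**2)/2 + t**2*cos(t**2) - sin(t**2) + C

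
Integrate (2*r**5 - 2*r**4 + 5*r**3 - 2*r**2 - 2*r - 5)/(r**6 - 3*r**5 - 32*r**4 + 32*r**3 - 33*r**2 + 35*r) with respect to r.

Factor the denominator: r*(r - 7)*(r - 1)*(r + 5)*(r**2 + 1).
Partial-fraction decomposition: (r - 18)/(130*(r**2 + 1)) + 817/(936*(r + 5)) + 1/(18*(r - 1)) + 3041/(2520*(r - 7)) - 1/(7*r).
Integrate each term; A/(r−a) gives A·log|r−a|; the (Br+D)/(r²+p²) term gives a log and an atan.

-log(r)/7 + 3041*log(r - 7)/2520 + log(r - 1)/18 + 817*log(r + 5)/936 + log(r**2 + 1)/260 - 9*atan(r)/65 + C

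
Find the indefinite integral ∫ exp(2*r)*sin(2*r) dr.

Let I denote the integral. Integrate by parts with u = sin(2*r), dv = exp(2*r) dr, so v = exp(2*r)/2: I = exp(2*r)*sin(2*r)/2 − ∫ exp(2*r)*cos(2*r) dr.
Apply parts again with u = cos(2*r), dv = exp(2*r) dr: ∫ exp(2*r)*cos(2*r) dr = exp(2*r)*cos(2*r)/2 + I. Substituting back brings back I: I = exp(2*r)*sin(2*r)/2 - exp(2*r)*cos(2*r)/2 − I.
Solving for I: (1 + 1)·I equals the remaining terms, so I = (1/2)·(exp(2*r)*sin(2*r)/2 - exp(2*r)*cos(2*r)/2).

exp(2*r)*sin(2*r)/4 - exp(2*r)*cos(2*r)/4 + C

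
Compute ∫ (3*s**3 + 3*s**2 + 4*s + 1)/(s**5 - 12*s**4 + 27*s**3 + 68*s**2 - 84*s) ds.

Factor the denominator: s*(s - 7)*(s - 6)*(s - 1)*(s + 2).
Partial-fraction decomposition: -19/(432*(s + 2)) + 11/(90*(s - 1)) - 781/(240*(s - 6)) + 1205/(378*(s - 7)) - 1/(84*s).
Integrate each term: A/(s−a) contributes A·log|s−a|.

-log(s)/84 + 1205*log(s - 7)/378 - 781*log(s - 6)/240 + 11*log(s - 1)/90 - 19*log(s + 2)/432 + C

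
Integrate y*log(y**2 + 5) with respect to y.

Let u = y**2 + 5, so du = (2*y) dy.
The integral becomes (1/2)·∫ log(u) du; integrate by parts with u′=log(u), dv′=du.

y**2*log(y**2 + 5)/2 - y**2/2 + 5*log(y**2 + 5)/2 + C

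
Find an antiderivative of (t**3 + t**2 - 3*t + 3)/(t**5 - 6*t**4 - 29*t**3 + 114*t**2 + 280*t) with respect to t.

Factor the denominator: t*(t - 7)*(t - 5)*(t + 2)*(t + 4).
Partial-fraction decomposition: -1/(24*(t + 4)) - 5/(252*(t + 2)) - 23/(105*(t - 5)) + 17/(63*(t - 7)) + 3/(280*t).
Integrate each term: A/(t−a) contributes A·log|t−a|.

3*log(t)/280 + 17*log(t - 7)/63 - 23*log(t - 5)/105 - 5*log(t + 2)/252 - log(t + 4)/24 + C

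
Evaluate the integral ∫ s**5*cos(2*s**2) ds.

Let u = s², du = 2s ds; rewrite as (1/2)∫ u^2·cos(2u) du.
Now integrate by parts 2 times.

s**4*sin(2*s**2)/4 + s**2*cos(2*s**2)/4 - sin(2*s**2)/8 + C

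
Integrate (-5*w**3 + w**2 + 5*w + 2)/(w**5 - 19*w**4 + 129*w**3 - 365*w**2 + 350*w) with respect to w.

Factor the denominator: w*(w - 7)*(w - 5)**2*(w - 2).
Partial-fraction decomposition: 4/(15*(w - 2)) + 3409/(300*(w - 5)) + 191/(10*(w - 5)**2) - 1629/(140*(w - 7)) + 1/(175*w).
Integrate each term; A/(w−a) gives A·log|w−a|; A/(w−a)² gives −A/(w−a).

log(w)/175 - 1629*log(w - 7)/140 + 3409*log(w - 5)/300 + 4*log(w - 2)/15 - 191/(10*w - 50) + C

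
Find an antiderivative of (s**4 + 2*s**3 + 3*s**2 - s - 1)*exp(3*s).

(27*s**4 + 18*s**3 + 63*s**2 - 69*s - 4)*exp(3*s)/81 + C

Use integration by parts with u = s**4 + 2*s**3 + 3*s**2 - s - 1, dv = exp(3*s) ds, so v = exp(3*s)/3.
Apply parts 4 times (tabular method): alternate signs, differentiate u down to 0, integrate dv up.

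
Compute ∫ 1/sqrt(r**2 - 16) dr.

log(r + sqrt(r**2 - 16)) + C

Substitute r = 4·sec(θ), so dr = 4·sec(θ)*tan(θ) dθ and the radical becomes sqrt(r**2 - 16) = 4·tan(θ) by the Pythagorean identity.
Integrate the resulting trig expression in θ, then back-substitute sec(θ) = r/4, tan(θ) = sqrt(r**2 - 16)/4 (absorbing any constant into C).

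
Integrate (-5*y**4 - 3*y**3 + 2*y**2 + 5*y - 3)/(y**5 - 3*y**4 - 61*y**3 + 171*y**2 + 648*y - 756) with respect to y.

-13632*log(y - 6)/4225 - log(y - 1)/200 + log(y + 3)/4 - 2729*log(y + 7)/1352 + 781/(65*y - 390) + C

Factor the denominator: (y - 6)**2*(y - 1)*(y + 3)*(y + 7).
Partial-fraction decomposition: -2729/(1352*(y + 7)) + 1/(4*(y + 3)) - 1/(200*(y - 1)) - 13632/(4225*(y - 6)) - 781/(65*(y - 6)**2).
Integrate each term; A/(y−a) gives A·log|y−a|; A/(y−a)² gives −A/(y−a).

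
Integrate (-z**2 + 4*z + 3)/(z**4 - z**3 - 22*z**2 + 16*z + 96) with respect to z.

Factor the denominator: (z - 4)*(z - 3)*(z + 2)*(z + 4).
Partial-fraction decomposition: 29/(112*(z + 4)) - 3/(20*(z + 2)) - 6/(35*(z - 3)) + 1/(16*(z - 4)).
Integrate each term: A/(z−a) contributes A·log|z−a|.

log(z - 4)/16 - 6*log(z - 3)/35 - 3*log(z + 2)/20 + 29*log(z + 4)/112 + C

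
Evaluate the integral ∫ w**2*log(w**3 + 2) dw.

Let u = w**3 + 2, so du = (3*w**2) dw.
The integral becomes (1/3)·∫ log(u) du; integrate by parts with u′=log(u), dv′=du.

w**3*log(w**3 + 2)/3 - w**3/3 + 2*log(w**3 + 2)/3 + C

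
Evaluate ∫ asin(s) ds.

Use integration by parts with u = arcsin(s), dv = ds.
Then du = 1/sqrt(-s**2 + 1) ds.

s*asin(s) + sqrt(-s**2 + 1) + C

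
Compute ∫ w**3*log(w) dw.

Use integration by parts with u = log(w), dv = w**3 dw.
Then du = 1/w dw and v = w**4/4.

w**4*log(w)/4 - w**4/16 + C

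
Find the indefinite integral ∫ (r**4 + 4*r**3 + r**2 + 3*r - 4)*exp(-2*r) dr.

(-2*r**4 - 12*r**3 - 20*r**2 - 26*r - 5)*exp(-2*r)/4 + C

Use integration by parts with u = r**4 + 4*r**3 + r**2 + 3*r - 4, dv = exp(-2*r) dr, so v = -exp(-2*r)/2.
Apply parts 4 times (tabular method): alternate signs, differentiate u down to 0, integrate dv up.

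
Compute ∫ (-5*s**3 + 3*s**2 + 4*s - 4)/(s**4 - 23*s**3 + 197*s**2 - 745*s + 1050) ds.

Factor the denominator: (s - 7)*(s - 6)*(s - 5)**2.
Partial-fraction decomposition: -571/(s - 5) - 267/(s - 5)**2 + 952/(s - 6) - 386/(s - 7).
Integrate each term; A/(s−a) gives A·log|s−a|; A/(s−a)² gives −A/(s−a).

-386*log(s - 7) + 952*log(s - 6) - 571*log(s - 5) + 267/(s - 5) + C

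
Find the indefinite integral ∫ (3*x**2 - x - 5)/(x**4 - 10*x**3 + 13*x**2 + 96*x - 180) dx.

Factor the denominator: (x - 6)*(x - 5)*(x - 2)*(x + 3).
Partial-fraction decomposition: -5/(72*(x + 3)) + 1/(12*(x - 2)) - 65/(24*(x - 5)) + 97/(36*(x - 6)).
Integrate each term: A/(x−a) contributes A·log|x−a|.

97*log(x - 6)/36 - 65*log(x - 5)/24 + log(x - 2)/12 - 5*log(x + 3)/72 + C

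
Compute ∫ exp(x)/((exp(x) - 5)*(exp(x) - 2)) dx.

log(exp(x) - 5)/3 - log(exp(x) - 2)/3 + C

Let u = e^x, du = e^x dx.
The integral becomes ∫ du/((u-5)(u-2)); decompose into partial fractions.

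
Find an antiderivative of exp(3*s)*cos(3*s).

exp(3*s)*sin(3*s)/6 + exp(3*s)*cos(3*s)/6 + C

Let I denote the integral. Integrate by parts with u = cos(3*s), dv = exp(3*s) ds, so v = exp(3*s)/3: I = exp(3*s)*cos(3*s)/3 + ∫ exp(3*s)*sin(3*s) ds.
Apply parts again with u = sin(3*s), dv = exp(3*s) ds: ∫ exp(3*s)*sin(3*s) ds = exp(3*s)*sin(3*s)/3 − I. Substituting back brings back I: I = exp(3*s)*sin(3*s)/3 + exp(3*s)*cos(3*s)/3 − I.
Solving for I: (1 + 1)·I equals the remaining terms, so I = (1/2)·(exp(3*s)*sin(3*s)/3 + exp(3*s)*cos(3*s)/3).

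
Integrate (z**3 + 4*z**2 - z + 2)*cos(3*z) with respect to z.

Use integration by parts with u = z**3 + 4*z**2 - z + 2, dv = cos(3*z) dz, so v = sin(3*z)/3.
Apply parts 3 times (tabular method): alternate signs, differentiate u down to 0, integrate dv up.

z**3*sin(3*z)/3 + 4*z**2*sin(3*z)/3 + z**2*cos(3*z)/3 - 5*z*sin(3*z)/9 + 8*z*cos(3*z)/9 + 10*sin(3*z)/27 - 5*cos(3*z)/27 + C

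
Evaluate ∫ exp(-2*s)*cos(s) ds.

Let I denote the integral. Integrate by parts with u = cos(s), dv = exp(-2*s) ds, so v = -exp(-2*s)/2: I = -exp(-2*s)*cos(s)/2 − (1/2)·∫ exp(-2*s)*sin(s) ds.
Apply parts again with u = sin(s), dv = exp(-2*s) ds: ∫ exp(-2*s)*sin(s) ds = -exp(-2*s)*sin(s)/2 + (1/2)·I. Substituting back brings back I: I = exp(-2*s)*sin(s)/4 - exp(-2*s)*cos(s)/2 − (1/4)·I.
Solving for I: (1 + 1/4)·I equals the remaining terms, so I = (4/5)·(exp(-2*s)*sin(s)/4 - exp(-2*s)*cos(s)/2).

exp(-2*s)*sin(s)/5 - 2*exp(-2*s)*cos(s)/5 + C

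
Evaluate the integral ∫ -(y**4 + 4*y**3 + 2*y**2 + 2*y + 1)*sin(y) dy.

y**4*cos(y) - 4*y**3*sin(y) + 4*y**3*cos(y) - 12*y**2*sin(y) - 10*y**2*cos(y) + 20*y*sin(y) - 22*y*cos(y) + 22*sin(y) + 21*cos(y) + C

Use integration by parts with u = y**4 + 4*y**3 + 2*y**2 + 2*y + 1, dv = -sin(y) dy, so v = cos(y).
Apply parts 4 times (tabular method): alternate signs, differentiate u down to 0, integrate dv up.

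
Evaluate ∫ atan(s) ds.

Use integration by parts with u = arctan(s), dv = ds.
Then du = 1/(s**2 + 1) ds.

s*atan(s) - log(s**2 + 1)/2 + C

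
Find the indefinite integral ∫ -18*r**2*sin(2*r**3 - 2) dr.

Let u = 2*r**3 - 2, so du = (6*r**2) dr.
Rewriting, the integral becomes -3·∫ sin(u) du = -3·-cos(u).
Substituting back, u = 2*r**3 - 2.

3*cos(2*r**3 - 2) + C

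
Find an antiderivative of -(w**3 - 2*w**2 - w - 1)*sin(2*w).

Use integration by parts with u = w**3 - 2*w**2 - w - 1, dv = -sin(2*w) dw, so v = cos(2*w)/2.
Apply parts 3 times (tabular method): alternate signs, differentiate u down to 0, integrate dv up.

w**3*cos(2*w)/2 - 3*w**2*sin(2*w)/4 - w**2*cos(2*w) + w*sin(2*w) - 5*w*cos(2*w)/4 + 5*sin(2*w)/8 + C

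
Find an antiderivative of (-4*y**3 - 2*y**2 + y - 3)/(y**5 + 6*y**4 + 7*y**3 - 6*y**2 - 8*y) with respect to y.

3*log(y)/8 - 4*log(y - 1)/15 - log(y + 1)/3 - 19*log(y + 2)/12 + 217*log(y + 4)/120 + C

Factor the denominator: y*(y - 1)*(y + 1)*(y + 2)*(y + 4).
Partial-fraction decomposition: 217/(120*(y + 4)) - 19/(12*(y + 2)) - 1/(3*(y + 1)) - 4/(15*(y - 1)) + 3/(8*y).
Integrate each term: A/(y−a) contributes A·log|y−a|.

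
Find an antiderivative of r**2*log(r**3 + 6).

r**3*log(r**3 + 6)/3 - r**3/3 + 2*log(r**3 + 6) + C

Let u = r**3 + 6, so du = (3*r**2) dr.
The integral becomes (1/3)·∫ log(u) du; integrate by parts with u′=log(u), dv′=du.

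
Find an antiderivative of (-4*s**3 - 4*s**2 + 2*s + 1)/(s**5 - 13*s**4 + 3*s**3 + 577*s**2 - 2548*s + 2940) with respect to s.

-1553*log(s - 7)/140 + 995*log(s - 6)/52 - 589*log(s - 5)/72 + 43*log(s - 2)/540 + 1163*log(s + 7)/19656 + C

Factor the denominator: (s - 7)*(s - 6)*(s - 5)*(s - 2)*(s + 7).
Partial-fraction decomposition: 1163/(19656*(s + 7)) + 43/(540*(s - 2)) - 589/(72*(s - 5)) + 995/(52*(s - 6)) - 1553/(140*(s - 7)).
Integrate each term: A/(s−a) contributes A·log|s−a|.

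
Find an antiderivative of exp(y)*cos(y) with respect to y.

exp(y)*sin(y)/2 + exp(y)*cos(y)/2 + C

Let I denote the integral. Integrate by parts with u = cos(y), dv = exp(y) dy, so v = exp(y): I = exp(y)*cos(y) + ∫ exp(y)*sin(y) dy.
Apply parts again with u = sin(y), dv = exp(y) dy: ∫ exp(y)*sin(y) dy = exp(y)*sin(y) − I. Substituting back brings back I: I = exp(y)*sin(y) + exp(y)*cos(y) − I.
Solving for I: (1 + 1)·I equals the remaining terms, so I = (1/2)·(exp(y)*sin(y) + exp(y)*cos(y)).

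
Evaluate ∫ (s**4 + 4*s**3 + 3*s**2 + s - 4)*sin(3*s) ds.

Use integration by parts with u = s**4 + 4*s**3 + 3*s**2 + s - 4, dv = sin(3*s) ds, so v = -cos(3*s)/3.
Apply parts 4 times (tabular method): alternate signs, differentiate u down to 0, integrate dv up.

-s**4*cos(3*s)/3 + 4*s**3*sin(3*s)/9 - 4*s**3*cos(3*s)/3 + 4*s**2*sin(3*s)/3 - 5*s**2*cos(3*s)/9 + 10*s*sin(3*s)/27 + 5*s*cos(3*s)/9 - 5*sin(3*s)/27 + 118*cos(3*s)/81 + C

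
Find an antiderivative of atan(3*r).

Use integration by parts with u = arctan(3*r), dv = dr.
Then du = 3/(9*r**2 + 1) dr.

r*atan(3*r) - log(9*r**2 + 1)/6 + C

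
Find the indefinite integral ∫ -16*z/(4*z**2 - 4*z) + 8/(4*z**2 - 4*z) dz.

-2*log(4*z**2 - 4*z) + C

Let u = 4*z**2 - 4*z, so du = (8*z - 4) dz.
Rewriting, the integral becomes -2·∫ 1/u du = -2·log(u).
Substituting back, u = 4*z**2 - 4*z.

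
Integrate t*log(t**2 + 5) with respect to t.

t**2*log(t**2 + 5)/2 - t**2/2 + 5*log(t**2 + 5)/2 + C

Let u = t**2 + 5, so du = (2*t) dt.
The integral becomes (1/2)·∫ log(u) du; integrate by parts with u′=log(u), dv′=du.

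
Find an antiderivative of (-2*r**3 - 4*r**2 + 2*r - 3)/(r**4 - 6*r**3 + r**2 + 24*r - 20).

-49*log(r - 5)/12 + 31*log(r - 2)/12 - 7*log(r - 1)/12 + log(r + 2)/12 + C

Factor the denominator: (r - 5)*(r - 2)*(r - 1)*(r + 2).
Partial-fraction decomposition: 1/(12*(r + 2)) - 7/(12*(r - 1)) + 31/(12*(r - 2)) - 49/(12*(r - 5)).
Integrate each term: A/(r−a) contributes A·log|r−a|.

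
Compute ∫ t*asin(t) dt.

Use integration by parts with u = arcsin(t), dv = t dt.
Then du = 1/sqrt(-t**2 + 1) dt.

t**2*asin(t)/2 + t*sqrt(-t**2 + 1)/4 - asin(t)/4 + C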